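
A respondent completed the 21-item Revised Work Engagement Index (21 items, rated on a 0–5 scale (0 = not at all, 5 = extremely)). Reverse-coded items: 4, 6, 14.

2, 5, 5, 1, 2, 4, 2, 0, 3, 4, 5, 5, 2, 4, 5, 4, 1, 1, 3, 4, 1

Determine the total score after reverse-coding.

60

Apply reverse scoring (reversed = (0+5) − raw = 5 − raw):
  item 4: 5 − 1 = 4
  item 6: 5 − 4 = 1
  item 14: 5 − 4 = 1
Scored items: 2, 5, 5, 4, 2, 1, 2, 0, 3, 4, 5, 5, 2, 1, 5, 4, 1, 1, 3, 4, 1
Total = 2 + 5 + 5 + 4 + 2 + 1 + 2 + 0 + 3 + 4 + 5 + 5 + 2 + 1 + 5 + 4 + 1 + 1 + 3 + 4 + 1 = 60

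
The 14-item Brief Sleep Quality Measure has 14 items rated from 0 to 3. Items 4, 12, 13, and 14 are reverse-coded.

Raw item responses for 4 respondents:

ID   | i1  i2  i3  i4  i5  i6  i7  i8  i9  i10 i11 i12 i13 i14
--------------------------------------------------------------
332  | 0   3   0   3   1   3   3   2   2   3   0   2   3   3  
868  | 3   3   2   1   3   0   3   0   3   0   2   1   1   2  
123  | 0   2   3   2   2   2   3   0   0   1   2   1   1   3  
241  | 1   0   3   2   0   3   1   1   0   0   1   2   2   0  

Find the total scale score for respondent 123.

20

Respondent 123 raw: 0, 2, 3, 2, 2, 2, 3, 0, 0, 1, 2, 1, 1, 3.
Reverse-coded (on a 0–3 scale, reversed = 3 − raw):
  item 1: 0
  item 2: 2
  item 3: 3
  item 4: 3 − 2 = 1
  item 5: 2
  item 6: 2
  item 7: 3
  item 8: 0
  item 9: 0
  item 10: 1
  item 11: 2
  item 12: 3 − 1 = 2
  item 13: 3 − 1 = 2
  item 14: 3 − 3 = 0
Sum = 0 + 2 + 3 + 1 + 2 + 2 + 3 + 0 + 0 + 1 + 2 + 2 + 2 + 0 = 20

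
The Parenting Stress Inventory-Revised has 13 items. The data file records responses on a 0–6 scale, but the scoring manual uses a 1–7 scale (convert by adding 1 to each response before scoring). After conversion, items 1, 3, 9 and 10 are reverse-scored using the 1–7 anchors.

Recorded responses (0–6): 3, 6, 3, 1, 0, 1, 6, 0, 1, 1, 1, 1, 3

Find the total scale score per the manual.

48

Convert to 1–7: 4, 7, 4, 2, 1, 2, 7, 1, 2, 2, 2, 2, 4
Reverse-coded (reversed = (1+7) − raw = 8 − raw):
  item 1: 8 − 4 = 4
  item 3: 8 − 4 = 4
  item 9: 8 − 2 = 6
  item 10: 8 − 2 = 6
Scored: 4, 7, 4, 2, 1, 2, 7, 1, 6, 6, 2, 2, 4
Total = 48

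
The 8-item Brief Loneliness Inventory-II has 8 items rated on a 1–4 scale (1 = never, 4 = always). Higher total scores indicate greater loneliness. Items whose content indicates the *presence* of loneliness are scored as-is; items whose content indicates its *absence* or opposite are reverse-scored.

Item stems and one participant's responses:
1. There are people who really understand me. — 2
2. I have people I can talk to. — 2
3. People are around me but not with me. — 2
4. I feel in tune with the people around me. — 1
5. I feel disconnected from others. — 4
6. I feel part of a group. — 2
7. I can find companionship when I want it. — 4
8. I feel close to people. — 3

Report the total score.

Items 1, 2, 4, 6, 7, 8 describe the absence/opposite of loneliness → reverse-score.
on a 1–4 scale, reversed = 5 − raw.
  item 1: 5 − 2 = 3
  item 2: 5 − 2 = 3
  item 3: 2
  item 4: 5 − 1 = 4
  item 5: 4
  item 6: 5 − 2 = 3
  item 7: 5 − 4 = 1
  item 8: 5 − 3 = 2
Total = 3 + 3 + 2 + 4 + 4 + 3 + 1 + 2 = 22

22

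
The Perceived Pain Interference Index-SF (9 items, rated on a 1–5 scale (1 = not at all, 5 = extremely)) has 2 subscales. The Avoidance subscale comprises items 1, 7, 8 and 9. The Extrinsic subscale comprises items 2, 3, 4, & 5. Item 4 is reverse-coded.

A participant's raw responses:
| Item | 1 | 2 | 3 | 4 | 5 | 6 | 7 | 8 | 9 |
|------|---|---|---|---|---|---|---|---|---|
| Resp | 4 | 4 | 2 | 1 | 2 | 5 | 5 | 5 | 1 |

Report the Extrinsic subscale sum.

13

Extrinsic items: 2, 3, 4, 5.
Of these, item 4 is reverse-coded; reversed = (1+5) − raw = 6 − raw.
  item 2: 4
  item 3: 2
  item 4: 6 − 1 = 5
  item 5: 2
Sum = 4 + 2 + 5 + 2 = 13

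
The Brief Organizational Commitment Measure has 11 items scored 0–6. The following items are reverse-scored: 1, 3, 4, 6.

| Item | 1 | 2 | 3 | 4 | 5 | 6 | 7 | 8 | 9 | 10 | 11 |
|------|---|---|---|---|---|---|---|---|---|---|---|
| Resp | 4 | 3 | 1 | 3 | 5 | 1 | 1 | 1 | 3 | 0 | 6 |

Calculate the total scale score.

34

Reverse-scored items use 6 − raw:
  item 1: 6 − 4 = 2
  item 3: 6 − 1 = 5
  item 4: 6 − 3 = 3
  item 6: 6 − 1 = 5
After reverse-coding: 2, 3, 5, 3, 5, 5, 1, 1, 3, 0, 6
Total = 2 + 3 + 5 + 3 + 5 + 5 + 1 + 1 + 3 + 0 + 6 = 34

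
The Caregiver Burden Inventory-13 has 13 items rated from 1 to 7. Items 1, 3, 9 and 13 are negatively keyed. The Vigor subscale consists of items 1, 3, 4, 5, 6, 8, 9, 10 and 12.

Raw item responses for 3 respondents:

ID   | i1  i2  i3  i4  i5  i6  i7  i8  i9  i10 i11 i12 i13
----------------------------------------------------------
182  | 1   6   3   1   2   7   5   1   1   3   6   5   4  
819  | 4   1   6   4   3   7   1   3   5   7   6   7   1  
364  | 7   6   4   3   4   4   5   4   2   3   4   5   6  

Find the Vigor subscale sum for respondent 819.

Respondent 819 raw: 4, 1, 6, 4, 3, 7, 1, 3, 5, 7, 6, 7, 1.
Vigor items: 1, 3, 4, 5, 6, 8, 9, 10, 12.
Reverse-coded (on a 1–7 scale, reversed = 8 − raw):
  item 1: 8 − 4 = 4
  item 3: 8 − 6 = 2
  item 4: 4
  item 5: 3
  item 6: 7
  item 8: 3
  item 9: 8 − 5 = 3
  item 10: 7
  item 12: 7
Sum = 4 + 2 + 4 + 3 + 7 + 3 + 3 + 7 + 7 = 40

40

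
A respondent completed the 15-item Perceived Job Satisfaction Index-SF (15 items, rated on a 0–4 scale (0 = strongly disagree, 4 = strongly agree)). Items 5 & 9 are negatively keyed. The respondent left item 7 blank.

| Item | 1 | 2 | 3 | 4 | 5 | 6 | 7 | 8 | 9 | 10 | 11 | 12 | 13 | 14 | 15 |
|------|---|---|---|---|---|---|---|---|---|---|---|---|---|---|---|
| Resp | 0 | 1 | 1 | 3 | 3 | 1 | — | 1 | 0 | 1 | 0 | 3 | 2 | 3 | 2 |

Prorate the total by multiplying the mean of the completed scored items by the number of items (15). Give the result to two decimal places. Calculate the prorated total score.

Reverse-coded (on a 0–4 scale, reversed = 4 − raw):
  item 5: 4 − 3 = 1
  item 9: 4 − 0 = 4
Completed scored items (14 of 15): 0, 1, 1, 3, 1, 1, 1, 4, 1, 0, 3, 2, 3, 2; sum = 23.
Person mean = 23 / 14 ≈ 1.6429
Prorated total = (23 / 14) × 15 = 24.64 (to 2 dp)

24.64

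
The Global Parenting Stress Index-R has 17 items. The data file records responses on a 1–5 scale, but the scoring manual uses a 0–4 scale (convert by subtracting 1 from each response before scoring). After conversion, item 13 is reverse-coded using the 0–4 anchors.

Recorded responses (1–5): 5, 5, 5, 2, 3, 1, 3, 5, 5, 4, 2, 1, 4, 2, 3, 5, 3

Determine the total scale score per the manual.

39

Convert to 0–4: 4, 4, 4, 1, 2, 0, 2, 4, 4, 3, 1, 0, 3, 1, 2, 4, 2
Reverse-coded (reverse-coded value = 4 − response):
  item 13: 4 − 3 = 1
Scored: 4, 4, 4, 1, 2, 0, 2, 4, 4, 3, 1, 0, 1, 1, 2, 4, 2
Total = 39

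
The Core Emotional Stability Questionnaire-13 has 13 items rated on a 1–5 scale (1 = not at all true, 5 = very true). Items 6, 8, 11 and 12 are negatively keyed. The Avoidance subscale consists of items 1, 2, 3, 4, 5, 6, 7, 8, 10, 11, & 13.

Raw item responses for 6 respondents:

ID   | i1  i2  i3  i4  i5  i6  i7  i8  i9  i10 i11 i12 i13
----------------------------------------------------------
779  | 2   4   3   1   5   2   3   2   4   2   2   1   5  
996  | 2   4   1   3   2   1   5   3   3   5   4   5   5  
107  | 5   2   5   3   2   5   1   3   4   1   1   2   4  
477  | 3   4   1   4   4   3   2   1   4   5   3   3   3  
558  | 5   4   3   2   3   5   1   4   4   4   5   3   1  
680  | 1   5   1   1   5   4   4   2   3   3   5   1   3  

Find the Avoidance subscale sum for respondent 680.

Respondent 680 raw: 1, 5, 1, 1, 5, 4, 4, 2, 3, 3, 5, 1, 3.
Avoidance items: 1, 2, 3, 4, 5, 6, 7, 8, 10, 11, 13.
Reverse-coded (reversed = (1+5) − raw = 6 − raw):
  item 1: 1
  item 2: 5
  item 3: 1
  item 4: 1
  item 5: 5
  item 6: 6 − 4 = 2
  item 7: 4
  item 8: 6 − 2 = 4
  item 10: 3
  item 11: 6 − 5 = 1
  item 13: 3
Sum = 1 + 5 + 1 + 1 + 5 + 2 + 4 + 4 + 3 + 1 + 3 = 30

30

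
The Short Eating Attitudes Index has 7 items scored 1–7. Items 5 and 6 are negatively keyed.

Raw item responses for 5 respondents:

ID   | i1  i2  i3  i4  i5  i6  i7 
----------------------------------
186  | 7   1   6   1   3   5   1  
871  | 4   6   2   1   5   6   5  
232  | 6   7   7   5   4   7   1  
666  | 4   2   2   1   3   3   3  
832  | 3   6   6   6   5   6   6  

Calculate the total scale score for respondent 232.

Respondent 232 raw: 6, 7, 7, 5, 4, 7, 1.
Reverse-coded (reversed = (1+7) − raw = 8 − raw):
  item 1: 6
  item 2: 7
  item 3: 7
  item 4: 5
  item 5: 8 − 4 = 4
  item 6: 8 − 7 = 1
  item 7: 1
Sum = 6 + 7 + 7 + 5 + 4 + 1 + 1 = 31

31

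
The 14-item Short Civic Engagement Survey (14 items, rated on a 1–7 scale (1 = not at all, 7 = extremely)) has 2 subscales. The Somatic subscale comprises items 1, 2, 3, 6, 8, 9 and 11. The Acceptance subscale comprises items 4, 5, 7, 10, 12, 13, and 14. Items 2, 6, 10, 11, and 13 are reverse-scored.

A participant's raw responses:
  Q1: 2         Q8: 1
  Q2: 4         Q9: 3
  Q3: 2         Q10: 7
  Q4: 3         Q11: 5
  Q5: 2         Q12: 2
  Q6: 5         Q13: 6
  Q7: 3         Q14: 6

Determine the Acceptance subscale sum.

Acceptance items: 4, 5, 7, 10, 12, 13, 14.
Of these, items 10 and 13 are reverse-scored; reversed = (1+7) − raw = 8 − raw.
  item 4: 3
  item 5: 2
  item 7: 3
  item 10: 8 − 7 = 1
  item 12: 2
  item 13: 8 − 6 = 2
  item 14: 6
Sum = 3 + 2 + 3 + 1 + 2 + 2 + 6 = 19

19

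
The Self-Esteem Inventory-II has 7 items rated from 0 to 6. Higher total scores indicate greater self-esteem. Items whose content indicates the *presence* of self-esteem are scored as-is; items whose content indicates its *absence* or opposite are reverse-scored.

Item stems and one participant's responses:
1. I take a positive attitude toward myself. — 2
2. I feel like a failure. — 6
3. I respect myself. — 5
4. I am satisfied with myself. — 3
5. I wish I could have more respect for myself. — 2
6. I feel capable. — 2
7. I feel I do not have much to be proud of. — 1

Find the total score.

21

Items 2, 5, 7 describe the absence/opposite of self-esteem → reverse-score.
on a 0–6 scale, reversed = 6 − raw.
  item 1: 2
  item 2: 6 − 6 = 0
  item 3: 5
  item 4: 3
  item 5: 6 − 2 = 4
  item 6: 2
  item 7: 6 − 1 = 5
Total = 2 + 0 + 5 + 3 + 4 + 2 + 5 = 21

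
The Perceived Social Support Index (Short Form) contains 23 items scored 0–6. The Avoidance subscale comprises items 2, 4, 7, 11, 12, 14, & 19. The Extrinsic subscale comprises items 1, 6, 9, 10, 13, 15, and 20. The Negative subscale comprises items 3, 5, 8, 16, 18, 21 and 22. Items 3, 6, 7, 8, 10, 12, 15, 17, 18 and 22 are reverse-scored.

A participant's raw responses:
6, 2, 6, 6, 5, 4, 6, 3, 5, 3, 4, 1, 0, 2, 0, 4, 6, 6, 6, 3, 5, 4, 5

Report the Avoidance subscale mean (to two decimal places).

3.57

Avoidance items: 2, 4, 7, 11, 12, 14, 19.
Of these, items 7 & 12 are reverse-scored; reversed = (0+6) − raw = 6 − raw.
  item 2: 2
  item 4: 6
  item 7: 6 − 6 = 0
  item 11: 4
  item 12: 6 − 1 = 5
  item 14: 2
  item 19: 6
Sum = 2 + 6 + 0 + 4 + 5 + 2 + 6 = 25
Mean = 25 / 7 = 3.57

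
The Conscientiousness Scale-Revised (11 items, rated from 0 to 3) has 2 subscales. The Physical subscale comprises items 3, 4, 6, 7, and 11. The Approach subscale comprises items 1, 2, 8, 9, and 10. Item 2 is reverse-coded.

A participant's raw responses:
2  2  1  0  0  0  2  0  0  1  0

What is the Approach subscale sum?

4

Approach items: 1, 2, 8, 9, 10.
Of these, item 2 is reverse-coded; on a 0–3 scale, reversed = 3 − raw.
  item 1: 2
  item 2: 3 − 2 = 1
  item 8: 0
  item 9: 0
  item 10: 1
Sum = 2 + 1 + 0 + 0 + 1 = 4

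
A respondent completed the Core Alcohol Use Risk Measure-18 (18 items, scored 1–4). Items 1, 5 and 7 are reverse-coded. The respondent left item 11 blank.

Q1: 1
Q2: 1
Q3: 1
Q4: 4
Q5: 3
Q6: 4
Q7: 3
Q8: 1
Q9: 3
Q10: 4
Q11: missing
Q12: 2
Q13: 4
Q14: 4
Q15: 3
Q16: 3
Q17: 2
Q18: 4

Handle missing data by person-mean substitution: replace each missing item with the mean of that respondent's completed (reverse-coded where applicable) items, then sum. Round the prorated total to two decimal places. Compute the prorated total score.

50.82

Reverse-coded (reversed = (1+4) − raw = 5 − raw):
  item 1: 5 − 1 = 4
  item 5: 5 − 3 = 2
  item 7: 5 − 3 = 2
Completed scored items (17 of 18): 4, 1, 1, 4, 2, 4, 2, 1, 3, 4, 2, 4, 4, 3, 3, 2, 4; sum = 48.
Person mean = 48 / 17 ≈ 2.8235
Prorated total = (48 / 17) × 18 = 50.82 (to 2 dp)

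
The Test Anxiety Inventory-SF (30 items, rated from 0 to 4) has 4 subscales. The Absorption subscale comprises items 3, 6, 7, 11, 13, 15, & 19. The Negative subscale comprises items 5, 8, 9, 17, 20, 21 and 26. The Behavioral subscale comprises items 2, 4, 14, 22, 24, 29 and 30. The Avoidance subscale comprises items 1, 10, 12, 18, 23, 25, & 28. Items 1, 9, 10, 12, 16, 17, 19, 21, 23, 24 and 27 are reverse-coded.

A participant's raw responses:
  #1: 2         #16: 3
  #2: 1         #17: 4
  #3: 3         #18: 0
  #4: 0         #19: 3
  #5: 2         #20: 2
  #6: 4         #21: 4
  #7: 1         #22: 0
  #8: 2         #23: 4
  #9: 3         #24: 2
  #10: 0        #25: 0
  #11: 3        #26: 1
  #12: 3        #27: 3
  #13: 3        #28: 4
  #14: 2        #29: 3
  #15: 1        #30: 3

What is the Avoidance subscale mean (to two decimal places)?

Avoidance items: 1, 10, 12, 18, 23, 25, 28.
Of these, items 1, 10, 12, and 23 are reverse-coded; on a 0–4 scale, reversed = 4 − raw.
  item 1: 4 − 2 = 2
  item 10: 4 − 0 = 4
  item 12: 4 − 3 = 1
  item 18: 0
  item 23: 4 − 4 = 0
  item 25: 0
  item 28: 4
Sum = 2 + 4 + 1 + 0 + 0 + 0 + 4 = 11
Mean = 11 / 7 = 1.57

1.57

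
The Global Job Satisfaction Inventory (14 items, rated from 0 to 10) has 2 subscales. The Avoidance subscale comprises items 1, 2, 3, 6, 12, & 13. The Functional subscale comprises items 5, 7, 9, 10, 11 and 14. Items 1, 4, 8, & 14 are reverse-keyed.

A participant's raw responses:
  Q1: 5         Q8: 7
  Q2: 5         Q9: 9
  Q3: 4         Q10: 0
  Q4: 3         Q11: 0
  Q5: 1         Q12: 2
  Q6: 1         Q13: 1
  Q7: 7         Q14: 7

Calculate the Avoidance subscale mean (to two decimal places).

Avoidance items: 1, 2, 3, 6, 12, 13.
Of these, item 1 is reverse-keyed; reversed = (0+10) − raw = 10 − raw.
  item 1: 10 − 5 = 5
  item 2: 5
  item 3: 4
  item 6: 1
  item 12: 2
  item 13: 1
Sum = 5 + 5 + 4 + 1 + 2 + 1 = 18
Mean = 18 / 6 = 3.00

3.00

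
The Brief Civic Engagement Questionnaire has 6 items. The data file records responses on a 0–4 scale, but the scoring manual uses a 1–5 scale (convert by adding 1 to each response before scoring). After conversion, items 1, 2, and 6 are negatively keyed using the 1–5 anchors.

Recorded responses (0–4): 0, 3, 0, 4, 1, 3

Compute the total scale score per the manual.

Convert to 1–5: 1, 4, 1, 5, 2, 4
Reverse-coded (reverse-coded value = 6 − response):
  item 1: 6 − 1 = 5
  item 2: 6 − 4 = 2
  item 6: 6 − 4 = 2
Scored: 5, 2, 1, 5, 2, 2
Total = 17

17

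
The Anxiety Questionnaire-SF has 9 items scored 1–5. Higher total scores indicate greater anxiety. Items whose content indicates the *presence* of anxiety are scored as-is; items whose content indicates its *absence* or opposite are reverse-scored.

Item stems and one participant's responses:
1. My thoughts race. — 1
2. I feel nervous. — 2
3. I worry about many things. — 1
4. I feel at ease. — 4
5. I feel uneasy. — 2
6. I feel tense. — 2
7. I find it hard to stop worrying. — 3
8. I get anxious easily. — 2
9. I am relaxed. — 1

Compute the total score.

Items 4, 9 describe the absence/opposite of anxiety → reverse-score.
reversed = (1+5) − raw = 6 − raw.
  item 1: 1
  item 2: 2
  item 3: 1
  item 4: 6 − 4 = 2
  item 5: 2
  item 6: 2
  item 7: 3
  item 8: 2
  item 9: 6 − 1 = 5
Total = 1 + 2 + 1 + 2 + 2 + 2 + 3 + 2 + 5 = 20

20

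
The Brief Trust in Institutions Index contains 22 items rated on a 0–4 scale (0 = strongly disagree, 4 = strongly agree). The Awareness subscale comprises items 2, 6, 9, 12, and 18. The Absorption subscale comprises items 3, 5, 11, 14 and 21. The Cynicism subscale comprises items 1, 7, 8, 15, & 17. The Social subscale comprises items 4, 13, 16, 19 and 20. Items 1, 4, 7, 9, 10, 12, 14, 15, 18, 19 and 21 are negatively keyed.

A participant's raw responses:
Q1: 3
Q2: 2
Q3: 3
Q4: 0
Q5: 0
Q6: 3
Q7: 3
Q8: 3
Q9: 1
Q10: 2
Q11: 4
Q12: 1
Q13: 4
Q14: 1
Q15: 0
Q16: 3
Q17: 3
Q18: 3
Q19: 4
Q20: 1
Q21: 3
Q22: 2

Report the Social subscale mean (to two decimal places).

2.40

Social items: 4, 13, 16, 19, 20.
Of these, items 4 and 19 are negatively keyed; reversed = (0+4) − raw = 4 − raw.
  item 4: 4 − 0 = 4
  item 13: 4
  item 16: 3
  item 19: 4 − 4 = 0
  item 20: 1
Sum = 4 + 4 + 3 + 0 + 1 = 12
Mean = 12 / 5 = 2.40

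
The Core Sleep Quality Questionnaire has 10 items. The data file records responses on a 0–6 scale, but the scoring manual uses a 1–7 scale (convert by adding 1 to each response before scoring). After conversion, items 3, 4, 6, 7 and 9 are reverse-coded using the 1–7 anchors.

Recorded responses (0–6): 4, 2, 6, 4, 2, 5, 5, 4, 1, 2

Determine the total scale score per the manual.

33

Convert to 1–7: 5, 3, 7, 5, 3, 6, 6, 5, 2, 3
Reverse-coded (reverse-coded value = 8 − response):
  item 3: 8 − 7 = 1
  item 4: 8 − 5 = 3
  item 6: 8 − 6 = 2
  item 7: 8 − 6 = 2
  item 9: 8 − 2 = 6
Scored: 5, 3, 1, 3, 3, 2, 2, 5, 6, 3
Total = 33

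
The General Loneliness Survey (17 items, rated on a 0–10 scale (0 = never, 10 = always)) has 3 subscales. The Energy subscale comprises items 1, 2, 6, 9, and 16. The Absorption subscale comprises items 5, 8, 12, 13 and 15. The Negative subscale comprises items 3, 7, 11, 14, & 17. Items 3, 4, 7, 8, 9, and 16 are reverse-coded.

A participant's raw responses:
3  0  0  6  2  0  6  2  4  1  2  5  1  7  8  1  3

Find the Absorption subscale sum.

Absorption items: 5, 8, 12, 13, 15.
Of these, item 8 is reverse-coded; reverse-coded value = 10 − response.
  item 5: 2
  item 8: 10 − 2 = 8
  item 12: 5
  item 13: 1
  item 15: 8
Sum = 2 + 8 + 5 + 1 + 8 = 24

24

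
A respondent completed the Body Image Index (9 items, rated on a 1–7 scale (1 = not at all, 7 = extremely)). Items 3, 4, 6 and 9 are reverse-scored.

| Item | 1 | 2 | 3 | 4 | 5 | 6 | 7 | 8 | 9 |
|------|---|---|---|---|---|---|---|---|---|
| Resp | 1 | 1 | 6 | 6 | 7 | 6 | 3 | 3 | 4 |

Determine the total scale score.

25

Reversing items 3, 4, 6, and 9 with 8 − raw:
Total = 1 + 1 + (8−6) + (8−6) + 7 + (8−6) + 3 + 3 + (8−4)
      = 1 + 1 + 2 + 2 + 7 + 2 + 3 + 3 + 4 = 25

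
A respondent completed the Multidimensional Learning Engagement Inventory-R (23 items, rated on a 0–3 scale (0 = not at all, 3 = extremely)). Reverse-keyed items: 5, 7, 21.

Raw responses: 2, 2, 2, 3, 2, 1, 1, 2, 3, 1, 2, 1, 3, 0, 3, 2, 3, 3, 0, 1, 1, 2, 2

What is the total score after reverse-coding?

Reverse-coded items (reversed = (0+3) − raw = 3 − raw):
  item 5: 3 − 2 = 1
  item 7: 3 − 1 = 2
  item 21: 3 − 1 = 2
Scored items: 2, 2, 2, 3, 1, 1, 2, 2, 3, 1, 2, 1, 3, 0, 3, 2, 3, 3, 0, 1, 2, 2, 2
Total = 2 + 2 + 2 + 3 + 1 + 1 + 2 + 2 + 3 + 1 + 2 + 1 + 3 + 0 + 3 + 2 + 3 + 3 + 0 + 1 + 2 + 2 + 2 = 43

43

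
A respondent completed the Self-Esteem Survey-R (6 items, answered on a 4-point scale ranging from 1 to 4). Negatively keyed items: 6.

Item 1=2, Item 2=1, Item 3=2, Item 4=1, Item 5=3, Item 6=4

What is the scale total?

10

Apply reverse scoring (reversed = (1+4) − raw = 5 − raw):
  item 6: 5 − 4 = 1
Scored responses: 2, 1, 2, 1, 3, 1
Total = 2 + 1 + 2 + 1 + 3 + 1 = 10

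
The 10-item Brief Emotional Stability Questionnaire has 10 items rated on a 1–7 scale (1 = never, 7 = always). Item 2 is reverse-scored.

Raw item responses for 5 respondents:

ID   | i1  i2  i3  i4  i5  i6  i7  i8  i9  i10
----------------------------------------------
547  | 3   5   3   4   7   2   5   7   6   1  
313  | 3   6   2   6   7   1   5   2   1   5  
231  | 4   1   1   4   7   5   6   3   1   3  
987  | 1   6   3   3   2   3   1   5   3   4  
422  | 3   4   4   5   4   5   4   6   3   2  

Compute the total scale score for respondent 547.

Respondent 547 raw: 3, 5, 3, 4, 7, 2, 5, 7, 6, 1.
Reverse-coded (on a 1–7 scale, reversed = 8 − raw):
  item 1: 3
  item 2: 8 − 5 = 3
  item 3: 3
  item 4: 4
  item 5: 7
  item 6: 2
  item 7: 5
  item 8: 7
  item 9: 6
  item 10: 1
Sum = 3 + 3 + 3 + 4 + 7 + 2 + 5 + 7 + 6 + 1 = 41

41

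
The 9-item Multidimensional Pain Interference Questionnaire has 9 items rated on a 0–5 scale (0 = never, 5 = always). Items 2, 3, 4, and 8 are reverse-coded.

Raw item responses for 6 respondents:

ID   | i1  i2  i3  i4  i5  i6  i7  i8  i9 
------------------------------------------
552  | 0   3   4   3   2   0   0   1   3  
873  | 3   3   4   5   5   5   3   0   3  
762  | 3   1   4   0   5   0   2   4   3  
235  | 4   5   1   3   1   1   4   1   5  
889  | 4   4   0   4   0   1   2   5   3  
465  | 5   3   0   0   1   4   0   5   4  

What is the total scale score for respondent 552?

14

Respondent 552 raw: 0, 3, 4, 3, 2, 0, 0, 1, 3.
Reverse-coded (reverse-coded value = 5 − response):
  item 1: 0
  item 2: 5 − 3 = 2
  item 3: 5 − 4 = 1
  item 4: 5 − 3 = 2
  item 5: 2
  item 6: 0
  item 7: 0
  item 8: 5 − 1 = 4
  item 9: 3
Sum = 0 + 2 + 1 + 2 + 2 + 0 + 0 + 4 + 3 = 14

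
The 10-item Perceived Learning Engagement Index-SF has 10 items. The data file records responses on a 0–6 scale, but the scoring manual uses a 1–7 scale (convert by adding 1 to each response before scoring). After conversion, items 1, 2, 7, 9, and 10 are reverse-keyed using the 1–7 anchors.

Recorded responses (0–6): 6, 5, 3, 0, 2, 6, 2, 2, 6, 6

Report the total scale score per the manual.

Convert to 1–7: 7, 6, 4, 1, 3, 7, 3, 3, 7, 7
Reverse-coded (on a 1–7 scale, reversed = 8 − raw):
  item 1: 8 − 7 = 1
  item 2: 8 − 6 = 2
  item 7: 8 − 3 = 5
  item 9: 8 − 7 = 1
  item 10: 8 − 7 = 1
Scored: 1, 2, 4, 1, 3, 7, 5, 3, 1, 1
Total = 28

28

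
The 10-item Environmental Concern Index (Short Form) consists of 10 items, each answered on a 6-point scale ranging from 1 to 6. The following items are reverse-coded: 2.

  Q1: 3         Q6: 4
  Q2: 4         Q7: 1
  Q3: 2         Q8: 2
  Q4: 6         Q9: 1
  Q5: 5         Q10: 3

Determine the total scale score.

30

Reversing item 2 with 7 − raw:
Total = 3 + (7−4) + 2 + 6 + 5 + 4 + 1 + 2 + 1 + 3
      = 3 + 3 + 2 + 6 + 5 + 4 + 1 + 2 + 1 + 3 = 30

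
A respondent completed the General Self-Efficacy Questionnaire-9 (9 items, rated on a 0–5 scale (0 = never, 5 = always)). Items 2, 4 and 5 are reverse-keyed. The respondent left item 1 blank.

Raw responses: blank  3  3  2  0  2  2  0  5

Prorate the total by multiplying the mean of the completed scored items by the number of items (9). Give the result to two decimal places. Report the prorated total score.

24.75

Reverse-coded (reverse-coded value = 5 − response):
  item 2: 5 − 3 = 2
  item 4: 5 − 2 = 3
  item 5: 5 − 0 = 5
Completed scored items (8 of 9): 2, 3, 3, 5, 2, 2, 0, 5; sum = 22.
Person mean = 22 / 8 ≈ 2.7500
Prorated total = (22 / 8) × 9 = 24.75 (to 2 dp)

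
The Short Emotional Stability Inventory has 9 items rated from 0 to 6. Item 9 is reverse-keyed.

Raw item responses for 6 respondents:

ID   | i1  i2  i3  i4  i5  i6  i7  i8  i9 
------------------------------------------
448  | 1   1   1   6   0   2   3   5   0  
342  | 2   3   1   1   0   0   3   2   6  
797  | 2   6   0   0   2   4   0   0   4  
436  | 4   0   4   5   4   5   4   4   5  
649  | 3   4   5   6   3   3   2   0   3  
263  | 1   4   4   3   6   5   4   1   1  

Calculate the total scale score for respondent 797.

16

Respondent 797 raw: 2, 6, 0, 0, 2, 4, 0, 0, 4.
Reverse-coded (reversed = (0+6) − raw = 6 − raw):
  item 1: 2
  item 2: 6
  item 3: 0
  item 4: 0
  item 5: 2
  item 6: 4
  item 7: 0
  item 8: 0
  item 9: 6 − 4 = 2
Sum = 2 + 6 + 0 + 0 + 2 + 4 + 0 + 0 + 2 = 16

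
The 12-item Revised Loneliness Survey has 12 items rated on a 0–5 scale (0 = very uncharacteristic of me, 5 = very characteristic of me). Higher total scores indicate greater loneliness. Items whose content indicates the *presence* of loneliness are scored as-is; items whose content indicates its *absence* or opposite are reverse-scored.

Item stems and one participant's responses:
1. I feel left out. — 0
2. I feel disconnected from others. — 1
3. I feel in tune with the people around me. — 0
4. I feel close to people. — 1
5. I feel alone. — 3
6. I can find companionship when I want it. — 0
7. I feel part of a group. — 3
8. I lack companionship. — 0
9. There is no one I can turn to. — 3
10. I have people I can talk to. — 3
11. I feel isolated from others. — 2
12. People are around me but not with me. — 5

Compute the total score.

32

Items 3, 4, 6, 7, 10 describe the absence/opposite of loneliness → reverse-score.
reverse-coded value = 5 − response.
  item 1: 0
  item 2: 1
  item 3: 5 − 0 = 5
  item 4: 5 − 1 = 4
  item 5: 3
  item 6: 5 − 0 = 5
  item 7: 5 − 3 = 2
  item 8: 0
  item 9: 3
  item 10: 5 − 3 = 2
  item 11: 2
  item 12: 5
Total = 0 + 1 + 5 + 4 + 3 + 5 + 2 + 0 + 3 + 2 + 2 + 5 = 32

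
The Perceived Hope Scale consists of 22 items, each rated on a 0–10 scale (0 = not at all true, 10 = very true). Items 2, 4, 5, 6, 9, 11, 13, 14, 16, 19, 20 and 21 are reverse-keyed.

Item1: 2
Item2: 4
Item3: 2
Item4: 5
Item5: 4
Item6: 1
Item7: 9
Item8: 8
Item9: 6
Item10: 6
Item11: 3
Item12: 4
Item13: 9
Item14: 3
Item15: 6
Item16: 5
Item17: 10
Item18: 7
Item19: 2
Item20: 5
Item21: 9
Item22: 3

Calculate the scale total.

Reverse-coded items (on a 0–10 scale, reversed = 10 − raw):
  item 2: 10 − 4 = 6
  item 4: 10 − 5 = 5
  item 5: 10 − 4 = 6
  item 6: 10 − 1 = 9
  item 9: 10 − 6 = 4
  item 11: 10 − 3 = 7
  item 13: 10 − 9 = 1
  item 14: 10 − 3 = 7
  item 16: 10 − 5 = 5
  item 19: 10 − 2 = 8
  item 20: 10 − 5 = 5
  item 21: 10 − 9 = 1
Scored responses: 2, 6, 2, 5, 6, 9, 9, 8, 4, 6, 7, 4, 1, 7, 6, 5, 10, 7, 8, 5, 1, 3
Total = 2 + 6 + 2 + 5 + 6 + 9 + 9 + 8 + 4 + 6 + 7 + 4 + 1 + 7 + 6 + 5 + 10 + 7 + 8 + 5 + 1 + 3 = 121

121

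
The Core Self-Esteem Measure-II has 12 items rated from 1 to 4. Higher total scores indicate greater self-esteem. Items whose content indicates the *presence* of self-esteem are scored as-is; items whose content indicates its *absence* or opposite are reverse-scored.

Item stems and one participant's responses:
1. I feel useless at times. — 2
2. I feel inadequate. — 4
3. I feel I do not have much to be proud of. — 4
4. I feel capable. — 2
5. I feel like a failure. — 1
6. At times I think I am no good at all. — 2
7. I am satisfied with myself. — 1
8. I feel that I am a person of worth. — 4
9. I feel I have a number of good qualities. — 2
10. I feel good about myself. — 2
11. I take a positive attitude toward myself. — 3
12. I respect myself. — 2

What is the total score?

28

Items 1, 2, 3, 5, 6 describe the absence/opposite of self-esteem → reverse-score.
reverse-coded value = 5 − response.
  item 1: 5 − 2 = 3
  item 2: 5 − 4 = 1
  item 3: 5 − 4 = 1
  item 4: 2
  item 5: 5 − 1 = 4
  item 6: 5 − 2 = 3
  item 7: 1
  item 8: 4
  item 9: 2
  item 10: 2
  item 11: 3
  item 12: 2
Total = 3 + 1 + 1 + 2 + 4 + 3 + 1 + 4 + 2 + 2 + 3 + 2 = 28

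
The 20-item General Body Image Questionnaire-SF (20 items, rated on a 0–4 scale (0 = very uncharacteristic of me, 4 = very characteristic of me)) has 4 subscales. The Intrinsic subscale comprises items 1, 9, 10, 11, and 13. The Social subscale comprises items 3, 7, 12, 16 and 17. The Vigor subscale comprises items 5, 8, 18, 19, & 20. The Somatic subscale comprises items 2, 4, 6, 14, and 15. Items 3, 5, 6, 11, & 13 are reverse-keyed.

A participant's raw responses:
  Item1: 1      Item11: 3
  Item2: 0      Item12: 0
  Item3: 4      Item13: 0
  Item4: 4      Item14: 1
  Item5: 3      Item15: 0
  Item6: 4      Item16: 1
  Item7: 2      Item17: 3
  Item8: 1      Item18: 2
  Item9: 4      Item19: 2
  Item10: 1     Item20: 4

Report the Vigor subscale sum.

10

Vigor items: 5, 8, 18, 19, 20.
Of these, item 5 is reverse-keyed; reverse-coded value = 4 − response.
  item 5: 4 − 3 = 1
  item 8: 1
  item 18: 2
  item 19: 2
  item 20: 4
Sum = 1 + 1 + 2 + 2 + 4 = 10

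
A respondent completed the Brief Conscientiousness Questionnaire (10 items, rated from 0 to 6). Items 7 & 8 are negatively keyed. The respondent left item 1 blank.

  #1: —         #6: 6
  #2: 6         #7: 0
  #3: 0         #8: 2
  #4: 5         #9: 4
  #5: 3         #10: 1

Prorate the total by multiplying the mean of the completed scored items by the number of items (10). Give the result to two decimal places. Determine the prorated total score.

Reverse-coded (reverse-coded value = 6 − response):
  item 7: 6 − 0 = 6
  item 8: 6 − 2 = 4
Completed scored items (9 of 10): 6, 0, 5, 3, 6, 6, 4, 4, 1; sum = 35.
Person mean = 35 / 9 ≈ 3.8889
Prorated total = (35 / 9) × 10 = 38.89 (to 2 dp)

38.89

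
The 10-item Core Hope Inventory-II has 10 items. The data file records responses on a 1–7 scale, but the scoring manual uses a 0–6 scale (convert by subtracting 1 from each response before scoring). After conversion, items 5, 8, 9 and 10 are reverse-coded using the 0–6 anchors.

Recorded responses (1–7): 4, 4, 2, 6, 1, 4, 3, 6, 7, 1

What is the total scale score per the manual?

Convert to 0–6: 3, 3, 1, 5, 0, 3, 2, 5, 6, 0
Reverse-coded (on a 0–6 scale, reversed = 6 − raw):
  item 5: 6 − 0 = 6
  item 8: 6 − 5 = 1
  item 9: 6 − 6 = 0
  item 10: 6 − 0 = 6
Scored: 3, 3, 1, 5, 6, 3, 2, 1, 0, 6
Total = 30

30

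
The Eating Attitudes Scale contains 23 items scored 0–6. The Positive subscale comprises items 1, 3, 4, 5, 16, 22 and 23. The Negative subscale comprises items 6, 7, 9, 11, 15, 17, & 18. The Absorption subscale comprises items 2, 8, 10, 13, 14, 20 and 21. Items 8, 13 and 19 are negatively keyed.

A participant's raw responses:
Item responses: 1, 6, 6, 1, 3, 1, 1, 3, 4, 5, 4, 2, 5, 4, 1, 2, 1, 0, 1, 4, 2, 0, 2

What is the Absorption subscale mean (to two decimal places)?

3.57

Absorption items: 2, 8, 10, 13, 14, 20, 21.
Of these, items 8 & 13 are negatively keyed; reverse-coded value = 6 − response.
  item 2: 6
  item 8: 6 − 3 = 3
  item 10: 5
  item 13: 6 − 5 = 1
  item 14: 4
  item 20: 4
  item 21: 2
Sum = 6 + 3 + 5 + 1 + 4 + 4 + 2 = 25
Mean = 25 / 7 = 3.57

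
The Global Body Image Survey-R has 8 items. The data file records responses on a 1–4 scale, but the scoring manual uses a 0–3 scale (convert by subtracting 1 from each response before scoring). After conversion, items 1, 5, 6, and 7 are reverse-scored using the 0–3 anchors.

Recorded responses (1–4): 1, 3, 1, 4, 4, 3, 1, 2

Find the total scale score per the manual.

Convert to 0–3: 0, 2, 0, 3, 3, 2, 0, 1
Reverse-coded (reversed = (0+3) − raw = 3 − raw):
  item 1: 3 − 0 = 3
  item 5: 3 − 3 = 0
  item 6: 3 − 2 = 1
  item 7: 3 − 0 = 3
Scored: 3, 2, 0, 3, 0, 1, 3, 1
Total = 13

13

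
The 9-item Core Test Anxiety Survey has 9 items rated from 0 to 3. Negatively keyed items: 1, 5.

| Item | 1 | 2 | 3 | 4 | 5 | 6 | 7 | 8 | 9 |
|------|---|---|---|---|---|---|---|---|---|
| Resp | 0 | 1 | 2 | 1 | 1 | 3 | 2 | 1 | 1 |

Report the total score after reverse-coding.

16

Raw sum = 12. Negatively keyed items: 1, 5; their raw sum = 1.
Each reversal replaces raw with 3 − raw, changing the total by 3 − 2·raw per item.
Total = 12 + 2·3 − 2·1 = 12 + 6 − 2 = 16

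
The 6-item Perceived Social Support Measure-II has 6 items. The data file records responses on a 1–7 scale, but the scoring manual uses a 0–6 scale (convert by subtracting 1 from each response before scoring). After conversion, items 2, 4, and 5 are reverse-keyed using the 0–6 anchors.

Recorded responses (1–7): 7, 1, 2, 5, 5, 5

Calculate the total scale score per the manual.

21

Convert to 0–6: 6, 0, 1, 4, 4, 4
Reverse-coded (reverse-coded value = 6 − response):
  item 2: 6 − 0 = 6
  item 4: 6 − 4 = 2
  item 5: 6 − 4 = 2
Scored: 6, 6, 1, 2, 2, 4
Total = 21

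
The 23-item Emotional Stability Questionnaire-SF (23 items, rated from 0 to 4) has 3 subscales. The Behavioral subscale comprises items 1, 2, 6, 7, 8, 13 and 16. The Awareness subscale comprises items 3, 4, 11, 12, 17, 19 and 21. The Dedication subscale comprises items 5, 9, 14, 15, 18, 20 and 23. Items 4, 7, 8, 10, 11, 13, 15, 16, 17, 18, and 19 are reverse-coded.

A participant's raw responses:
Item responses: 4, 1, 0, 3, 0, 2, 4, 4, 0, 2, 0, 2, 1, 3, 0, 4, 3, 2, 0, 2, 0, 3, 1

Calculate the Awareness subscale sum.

12

Awareness items: 3, 4, 11, 12, 17, 19, 21.
Of these, items 4, 11, 17, and 19 are reverse-coded; reverse-coded value = 4 − response.
  item 3: 0
  item 4: 4 − 3 = 1
  item 11: 4 − 0 = 4
  item 12: 2
  item 17: 4 − 3 = 1
  item 19: 4 − 0 = 4
  item 21: 0
Sum = 0 + 1 + 4 + 2 + 1 + 4 + 0 = 12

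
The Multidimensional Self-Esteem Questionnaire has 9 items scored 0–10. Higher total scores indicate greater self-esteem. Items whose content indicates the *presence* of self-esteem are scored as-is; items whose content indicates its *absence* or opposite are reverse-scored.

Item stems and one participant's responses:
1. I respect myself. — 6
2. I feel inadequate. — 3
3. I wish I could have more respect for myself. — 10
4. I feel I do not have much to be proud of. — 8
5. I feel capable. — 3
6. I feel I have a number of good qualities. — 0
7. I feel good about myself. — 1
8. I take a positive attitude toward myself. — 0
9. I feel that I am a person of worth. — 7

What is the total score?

26

Items 2, 3, 4 describe the absence/opposite of self-esteem → reverse-score.
reversed = (0+10) − raw = 10 − raw.
  item 1: 6
  item 2: 10 − 3 = 7
  item 3: 10 − 10 = 0
  item 4: 10 − 8 = 2
  item 5: 3
  item 6: 0
  item 7: 1
  item 8: 0
  item 9: 7
Total = 6 + 7 + 0 + 2 + 3 + 0 + 1 + 0 + 7 = 26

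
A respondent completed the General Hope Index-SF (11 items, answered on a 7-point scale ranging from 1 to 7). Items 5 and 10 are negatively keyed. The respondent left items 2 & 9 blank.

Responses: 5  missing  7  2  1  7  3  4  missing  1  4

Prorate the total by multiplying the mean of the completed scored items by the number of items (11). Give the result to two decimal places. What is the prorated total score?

Reverse-coded (reversed = (1+7) − raw = 8 − raw):
  item 5: 8 − 1 = 7
  item 10: 8 − 1 = 7
Completed scored items (9 of 11): 5, 7, 2, 7, 7, 3, 4, 7, 4; sum = 46.
Person mean = 46 / 9 ≈ 5.1111
Prorated total = (46 / 9) × 11 = 56.22 (to 2 dp)

56.22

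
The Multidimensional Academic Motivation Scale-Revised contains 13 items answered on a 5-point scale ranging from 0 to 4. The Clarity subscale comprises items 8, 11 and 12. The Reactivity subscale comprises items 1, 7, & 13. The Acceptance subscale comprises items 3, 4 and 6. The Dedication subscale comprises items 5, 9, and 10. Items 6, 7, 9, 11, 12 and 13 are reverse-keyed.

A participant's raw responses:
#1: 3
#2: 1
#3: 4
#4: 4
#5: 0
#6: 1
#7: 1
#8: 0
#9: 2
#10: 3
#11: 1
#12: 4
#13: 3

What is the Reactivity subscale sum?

Reactivity items: 1, 7, 13.
Of these, items 7 and 13 are reverse-keyed; reversed = (0+4) − raw = 4 − raw.
  item 1: 3
  item 7: 4 − 1 = 3
  item 13: 4 − 3 = 1
Sum = 3 + 3 + 1 = 7

7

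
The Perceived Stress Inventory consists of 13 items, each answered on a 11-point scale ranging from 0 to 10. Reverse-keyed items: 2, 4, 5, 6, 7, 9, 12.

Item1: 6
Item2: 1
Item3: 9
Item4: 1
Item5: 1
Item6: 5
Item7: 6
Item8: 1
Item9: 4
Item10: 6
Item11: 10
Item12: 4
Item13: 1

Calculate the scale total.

Reverse-coded items (reversed = (0+10) − raw = 10 − raw):
  item 2: 10 − 1 = 9
  item 4: 10 − 1 = 9
  item 5: 10 − 1 = 9
  item 6: 10 − 5 = 5
  item 7: 10 − 6 = 4
  item 9: 10 − 4 = 6
  item 12: 10 − 4 = 6
Scored responses: 6, 9, 9, 9, 9, 5, 4, 1, 6, 6, 10, 6, 1
Total = 6 + 9 + 9 + 9 + 9 + 5 + 4 + 1 + 6 + 6 + 10 + 6 + 1 = 81

81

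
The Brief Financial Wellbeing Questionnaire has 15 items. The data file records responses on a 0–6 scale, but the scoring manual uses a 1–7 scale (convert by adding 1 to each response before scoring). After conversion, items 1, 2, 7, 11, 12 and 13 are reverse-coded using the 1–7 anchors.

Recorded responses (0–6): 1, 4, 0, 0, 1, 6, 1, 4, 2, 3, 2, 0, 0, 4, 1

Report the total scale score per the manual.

64

Convert to 1–7: 2, 5, 1, 1, 2, 7, 2, 5, 3, 4, 3, 1, 1, 5, 2
Reverse-coded (reversed = (1+7) − raw = 8 − raw):
  item 1: 8 − 2 = 6
  item 2: 8 − 5 = 3
  item 7: 8 − 2 = 6
  item 11: 8 − 3 = 5
  item 12: 8 − 1 = 7
  item 13: 8 − 1 = 7
Scored: 6, 3, 1, 1, 2, 7, 6, 5, 3, 4, 5, 7, 7, 5, 2
Total = 64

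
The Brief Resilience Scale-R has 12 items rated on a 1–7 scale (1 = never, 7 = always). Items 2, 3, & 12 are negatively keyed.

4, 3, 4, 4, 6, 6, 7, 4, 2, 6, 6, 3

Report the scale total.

59

Apply reverse scoring (reversed = (1+7) − raw = 8 − raw):
  item 2: 8 − 3 = 5
  item 3: 8 − 4 = 4
  item 12: 8 − 3 = 5
Scored responses: 4, 5, 4, 4, 6, 6, 7, 4, 2, 6, 6, 5
Total = 4 + 5 + 4 + 4 + 6 + 6 + 7 + 4 + 2 + 6 + 6 + 5 = 59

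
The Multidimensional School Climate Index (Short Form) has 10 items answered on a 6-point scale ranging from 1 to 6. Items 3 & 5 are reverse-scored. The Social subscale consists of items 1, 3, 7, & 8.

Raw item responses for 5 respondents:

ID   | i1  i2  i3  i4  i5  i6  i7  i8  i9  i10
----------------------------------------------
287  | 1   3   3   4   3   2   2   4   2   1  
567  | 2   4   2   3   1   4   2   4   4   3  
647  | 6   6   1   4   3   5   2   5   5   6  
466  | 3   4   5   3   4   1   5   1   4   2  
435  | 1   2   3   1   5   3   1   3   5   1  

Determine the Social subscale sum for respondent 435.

9

Respondent 435 raw: 1, 2, 3, 1, 5, 3, 1, 3, 5, 1.
Social items: 1, 3, 7, 8.
Reverse-coded (on a 1–6 scale, reversed = 7 − raw):
  item 1: 1
  item 3: 7 − 3 = 4
  item 7: 1
  item 8: 3
Sum = 1 + 4 + 1 + 3 = 9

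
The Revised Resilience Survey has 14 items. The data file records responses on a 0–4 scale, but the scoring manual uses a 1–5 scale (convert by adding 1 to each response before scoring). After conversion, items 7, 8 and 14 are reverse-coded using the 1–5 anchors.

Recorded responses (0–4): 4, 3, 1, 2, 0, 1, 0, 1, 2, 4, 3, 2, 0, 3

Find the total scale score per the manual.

44

Convert to 1–5: 5, 4, 2, 3, 1, 2, 1, 2, 3, 5, 4, 3, 1, 4
Reverse-coded (reverse-coded value = 6 − response):
  item 7: 6 − 1 = 5
  item 8: 6 − 2 = 4
  item 14: 6 − 4 = 2
Scored: 5, 4, 2, 3, 1, 2, 5, 4, 3, 5, 4, 3, 1, 2
Total = 44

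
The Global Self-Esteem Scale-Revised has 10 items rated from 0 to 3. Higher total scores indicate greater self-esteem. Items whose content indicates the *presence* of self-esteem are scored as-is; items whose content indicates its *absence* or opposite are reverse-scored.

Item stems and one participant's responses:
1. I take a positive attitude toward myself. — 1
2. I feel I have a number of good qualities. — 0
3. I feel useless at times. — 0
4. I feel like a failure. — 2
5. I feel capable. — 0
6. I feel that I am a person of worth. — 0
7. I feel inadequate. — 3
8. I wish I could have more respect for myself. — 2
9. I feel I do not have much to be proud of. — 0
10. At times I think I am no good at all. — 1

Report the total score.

Items 3, 4, 7, 8, 9, 10 describe the absence/opposite of self-esteem → reverse-score.
reverse-coded value = 3 − response.
  item 1: 1
  item 2: 0
  item 3: 3 − 0 = 3
  item 4: 3 − 2 = 1
  item 5: 0
  item 6: 0
  item 7: 3 − 3 = 0
  item 8: 3 − 2 = 1
  item 9: 3 − 0 = 3
  item 10: 3 − 1 = 2
Total = 1 + 0 + 3 + 1 + 0 + 0 + 0 + 1 + 3 + 2 = 11

11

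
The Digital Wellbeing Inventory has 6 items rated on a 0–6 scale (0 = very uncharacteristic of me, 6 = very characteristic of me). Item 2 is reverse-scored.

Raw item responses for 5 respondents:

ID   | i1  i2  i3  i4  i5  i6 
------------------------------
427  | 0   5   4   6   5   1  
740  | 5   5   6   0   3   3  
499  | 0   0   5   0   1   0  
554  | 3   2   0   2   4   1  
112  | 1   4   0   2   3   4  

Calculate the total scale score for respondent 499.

Respondent 499 raw: 0, 0, 5, 0, 1, 0.
Reverse-coded (reverse-coded value = 6 − response):
  item 1: 0
  item 2: 6 − 0 = 6
  item 3: 5
  item 4: 0
  item 5: 1
  item 6: 0
Sum = 0 + 6 + 5 + 0 + 1 + 0 = 12

12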